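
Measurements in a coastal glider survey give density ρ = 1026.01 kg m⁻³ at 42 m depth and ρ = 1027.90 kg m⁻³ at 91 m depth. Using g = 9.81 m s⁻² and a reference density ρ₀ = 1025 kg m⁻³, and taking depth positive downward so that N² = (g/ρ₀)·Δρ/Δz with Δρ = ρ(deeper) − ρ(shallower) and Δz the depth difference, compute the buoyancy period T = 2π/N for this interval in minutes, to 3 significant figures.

5.45 min

Δρ = 1027.90 − 1026.01 = 1.89 kg m⁻³ over Δz = 91 − 42 = 49 m.
N² = (9.81/1025) × (1.89/49) = 3.6916 × 10⁻⁴ s⁻².
N = √(3.6916 × 10⁻⁴) = 0.019214 rad s⁻¹, so T = 2π/N = 327.01 s = 5.4502 min ≈ 5.45 min.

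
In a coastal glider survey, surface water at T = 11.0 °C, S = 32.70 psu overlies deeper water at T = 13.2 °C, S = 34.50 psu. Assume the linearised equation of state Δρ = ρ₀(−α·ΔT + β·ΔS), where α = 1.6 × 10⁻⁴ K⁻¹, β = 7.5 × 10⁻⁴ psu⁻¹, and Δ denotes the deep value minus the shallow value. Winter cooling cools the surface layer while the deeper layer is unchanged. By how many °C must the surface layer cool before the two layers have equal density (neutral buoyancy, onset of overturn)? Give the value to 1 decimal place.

Neutral buoyancy requires Δρ = 0, i.e. −α(T_deep − T_surf′) + β(S_deep − S_surf) = 0.
T_surf′ = T_deep − (β/α)·ΔS = 13.2 − (7.5 × 10⁻⁴/1.6 × 10⁻⁴)·(+1.80) = 4.762 °C.
Cooling required: 11.0 − (4.762) = 6.238 °C.

6.2 °C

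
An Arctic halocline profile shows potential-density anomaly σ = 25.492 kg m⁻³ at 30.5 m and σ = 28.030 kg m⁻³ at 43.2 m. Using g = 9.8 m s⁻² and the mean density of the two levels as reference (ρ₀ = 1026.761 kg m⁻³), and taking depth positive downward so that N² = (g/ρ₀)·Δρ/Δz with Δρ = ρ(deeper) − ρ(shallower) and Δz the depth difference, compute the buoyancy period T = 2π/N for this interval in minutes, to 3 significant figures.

Δρ = 1028.030 − 1025.492 = 2.538 kg m⁻³ over Δz = 43.2 − 30.5 = 12.7 m.
N² = (9.8/1026.761) × (2.538/12.7) = 1.9074 × 10⁻³ s⁻².
N = √(1.9074 × 10⁻³) = 0.043674 rad s⁻¹, so T = 2π/N = 143.87 s = 2.3978 min ≈ 2.40 min.

2.40 min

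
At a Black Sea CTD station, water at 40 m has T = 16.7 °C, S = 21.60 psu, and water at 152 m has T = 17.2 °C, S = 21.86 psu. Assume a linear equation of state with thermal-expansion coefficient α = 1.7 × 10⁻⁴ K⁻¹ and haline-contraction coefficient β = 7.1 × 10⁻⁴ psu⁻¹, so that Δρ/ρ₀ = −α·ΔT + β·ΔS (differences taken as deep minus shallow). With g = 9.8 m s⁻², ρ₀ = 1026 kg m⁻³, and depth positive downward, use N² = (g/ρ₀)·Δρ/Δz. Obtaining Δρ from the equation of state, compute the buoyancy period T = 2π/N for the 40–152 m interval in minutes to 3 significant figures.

ΔT = +0.5 K, ΔS = +0.26 psu (deep − shallow).
Δρ/ρ₀ = −αΔT + βΔS = -8.50 × 10⁻⁵ + 1.846 × 10⁻⁴ = 9.96 × 10⁻⁵, so Δρ ≈ 0.1022 kg m⁻³.
N² = (g/ρ₀)·Δρ/Δz = g·(Δρ/ρ₀)/Δz = 9.8 × 9.96 × 10⁻⁵ / 112 = 8.7150 × 10⁻⁶ s⁻².
N = √(8.7150 × 10⁻⁶) = 2.9521 × 10⁻³ rad s⁻¹ → T = 2π/N = 2.1284 × 10³ s = 35.473 min ≈ 35.5 min.

35.5 min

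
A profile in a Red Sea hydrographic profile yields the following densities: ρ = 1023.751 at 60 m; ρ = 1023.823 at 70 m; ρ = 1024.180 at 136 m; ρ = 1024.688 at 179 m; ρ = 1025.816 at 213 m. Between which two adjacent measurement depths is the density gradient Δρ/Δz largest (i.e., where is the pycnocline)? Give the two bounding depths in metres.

Compute the density gradient over each adjacent pair:
  60–70 m: Δρ/Δz = 0.072/10 = 7.2 × 10⁻³ kg m⁻⁴
  70–136 m: Δρ/Δz = 0.357/66 = 5.4 × 10⁻³ kg m⁻⁴
  136–179 m: Δρ/Δz = 0.508/43 = 0.012 kg m⁻⁴
  179–213 m: Δρ/Δz = 1.128/34 = 0.033 kg m⁻⁴
The largest gradient is in the 179–213 m interval — the pycnocline.

179–213 m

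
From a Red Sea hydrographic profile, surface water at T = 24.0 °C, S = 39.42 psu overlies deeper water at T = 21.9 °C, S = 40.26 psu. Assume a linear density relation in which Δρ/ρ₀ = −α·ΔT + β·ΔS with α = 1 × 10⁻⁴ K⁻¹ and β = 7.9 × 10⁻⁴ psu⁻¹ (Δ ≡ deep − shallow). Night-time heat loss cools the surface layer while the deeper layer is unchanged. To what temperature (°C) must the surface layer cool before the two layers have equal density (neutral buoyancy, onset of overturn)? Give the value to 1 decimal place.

Neutral buoyancy requires Δρ = 0, i.e. −α(T_deep − T_surf′) + β(S_deep − S_surf) = 0.
T_surf′ = T_deep − (β/α)·ΔS = 21.9 − (7.9 × 10⁻⁴/1 × 10⁻⁴)·(+0.84) = 15.264 °C.
Cooling required: 24.0 − (15.264) = 8.736 °C.

15.3 °C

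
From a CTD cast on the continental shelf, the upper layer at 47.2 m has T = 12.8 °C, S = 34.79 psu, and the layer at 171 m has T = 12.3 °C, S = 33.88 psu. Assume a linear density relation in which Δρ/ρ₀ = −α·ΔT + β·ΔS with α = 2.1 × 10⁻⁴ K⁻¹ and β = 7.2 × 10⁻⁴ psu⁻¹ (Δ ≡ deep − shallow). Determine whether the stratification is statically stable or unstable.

ΔT = 12.3 − 12.8 = -0.5 K and ΔS = 33.88 − 34.79 = -0.91 psu (deep − shallow).
−αΔT = 1.05 × 10⁻⁴; βΔS = -6.552 × 10⁻⁴; sum Δρ/ρ₀ = -5.502 × 10⁻⁴.
Δρ/ρ₀ < 0, so Δρ < 0: deeper water is lighter → statically unstable; the column would overturn.

unstable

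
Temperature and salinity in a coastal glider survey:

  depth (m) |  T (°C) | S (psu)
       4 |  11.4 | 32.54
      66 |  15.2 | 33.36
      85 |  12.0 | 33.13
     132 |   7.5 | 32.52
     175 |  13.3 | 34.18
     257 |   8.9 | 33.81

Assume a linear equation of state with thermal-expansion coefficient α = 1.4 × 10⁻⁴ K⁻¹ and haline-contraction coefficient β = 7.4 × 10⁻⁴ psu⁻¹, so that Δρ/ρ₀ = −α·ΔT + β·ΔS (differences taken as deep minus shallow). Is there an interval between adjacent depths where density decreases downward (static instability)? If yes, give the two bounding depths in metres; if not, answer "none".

Evaluate Δρ/ρ₀ = −αΔT + βΔS across each adjacent pair:
  4–66 m: −αΔT+βΔS = −(1.4 × 10⁻⁴)(+3.8)+(7.4 × 10⁻⁴)(+0.82) = 7.5 × 10⁻⁵ → stable
  66–85 m: −αΔT+βΔS = −(1.4 × 10⁻⁴)(-3.2)+(7.4 × 10⁻⁴)(-0.23) = 2.8 × 10⁻⁴ → stable
  85–132 m: −αΔT+βΔS = −(1.4 × 10⁻⁴)(-4.5)+(7.4 × 10⁻⁴)(-0.61) = 1.8 × 10⁻⁴ → stable
  132–175 m: −αΔT+βΔS = −(1.4 × 10⁻⁴)(+5.8)+(7.4 × 10⁻⁴)(+1.66) = 4.2 × 10⁻⁴ → stable
  175–257 m: −αΔT+βΔS = −(1.4 × 10⁻⁴)(-4.4)+(7.4 × 10⁻⁴)(-0.37) = 3.4 × 10⁻⁴ → stable
Every interval has Δρ > 0: the column is stably stratified throughout.

none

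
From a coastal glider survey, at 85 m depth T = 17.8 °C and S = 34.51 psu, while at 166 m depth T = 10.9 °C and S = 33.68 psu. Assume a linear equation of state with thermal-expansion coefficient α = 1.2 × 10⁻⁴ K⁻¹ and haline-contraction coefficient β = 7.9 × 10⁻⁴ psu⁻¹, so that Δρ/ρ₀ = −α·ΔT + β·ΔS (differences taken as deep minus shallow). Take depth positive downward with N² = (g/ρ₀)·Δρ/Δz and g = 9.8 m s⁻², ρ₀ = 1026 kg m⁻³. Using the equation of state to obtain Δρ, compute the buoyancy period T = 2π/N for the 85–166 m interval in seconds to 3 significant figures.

ΔT = -6.9 K, ΔS = -0.83 psu (deep − shallow).
Δρ/ρ₀ = −αΔT + βΔS = 8.28 × 10⁻⁴ − 6.557 × 10⁻⁴ = 1.723 × 10⁻⁴, so Δρ ≈ 0.1768 kg m⁻³.
N² = (g/ρ₀)·Δρ/Δz = g·(Δρ/ρ₀)/Δz = 9.8 × 1.723 × 10⁻⁴ / 81 = 2.0846 × 10⁻⁵ s⁻².
N = √(2.0846 × 10⁻⁵) = 4.5657 × 10⁻³ rad s⁻¹ → T = 2π/N = 1.3762 × 10³ s ≈ 1.38 × 10³ s.

1.38 × 10³ s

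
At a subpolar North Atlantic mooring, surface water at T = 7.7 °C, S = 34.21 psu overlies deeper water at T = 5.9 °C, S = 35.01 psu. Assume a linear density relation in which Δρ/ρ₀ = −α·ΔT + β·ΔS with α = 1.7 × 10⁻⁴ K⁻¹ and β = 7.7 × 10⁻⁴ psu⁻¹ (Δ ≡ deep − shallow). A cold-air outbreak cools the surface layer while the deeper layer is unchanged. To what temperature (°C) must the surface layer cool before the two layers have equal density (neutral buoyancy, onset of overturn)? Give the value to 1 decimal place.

2.3 °C

Neutral buoyancy requires Δρ = 0, i.e. −α(T_deep − T_surf′) + β(S_deep − S_surf) = 0.
T_surf′ = T_deep − (β/α)·ΔS = 5.9 − (7.7 × 10⁻⁴/1.7 × 10⁻⁴)·(+0.80) = 2.276 °C.
Cooling required: 7.7 − (2.276) = 5.424 °C.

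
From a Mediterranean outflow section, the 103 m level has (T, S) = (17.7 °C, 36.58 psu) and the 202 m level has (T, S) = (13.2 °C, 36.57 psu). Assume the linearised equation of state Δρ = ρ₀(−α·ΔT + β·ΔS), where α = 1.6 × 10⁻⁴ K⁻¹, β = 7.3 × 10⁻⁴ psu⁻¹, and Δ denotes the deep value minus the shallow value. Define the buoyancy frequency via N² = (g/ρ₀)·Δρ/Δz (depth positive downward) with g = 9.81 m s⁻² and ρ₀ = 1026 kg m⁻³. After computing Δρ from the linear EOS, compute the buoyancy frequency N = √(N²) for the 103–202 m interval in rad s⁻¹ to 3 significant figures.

ΔT = -4.5 K, ΔS = -0.01 psu (deep − shallow).
Δρ/ρ₀ = −αΔT + βΔS = 7.20 × 10⁻⁴ − 7.30 × 10⁻⁶ = 7.127 × 10⁻⁴, so Δρ ≈ 0.7312 kg m⁻³.
N² = (g/ρ₀)·Δρ/Δz = g·(Δρ/ρ₀)/Δz = 9.81 × 7.127 × 10⁻⁴ / 99 = 7.0622 × 10⁻⁵ s⁻².
N = √(7.0622 × 10⁻⁵) = 8.4037 × 10⁻³ rad s⁻¹ ≈ 8.40 × 10⁻³ rad s⁻¹.

8.40 × 10⁻³ rad s⁻¹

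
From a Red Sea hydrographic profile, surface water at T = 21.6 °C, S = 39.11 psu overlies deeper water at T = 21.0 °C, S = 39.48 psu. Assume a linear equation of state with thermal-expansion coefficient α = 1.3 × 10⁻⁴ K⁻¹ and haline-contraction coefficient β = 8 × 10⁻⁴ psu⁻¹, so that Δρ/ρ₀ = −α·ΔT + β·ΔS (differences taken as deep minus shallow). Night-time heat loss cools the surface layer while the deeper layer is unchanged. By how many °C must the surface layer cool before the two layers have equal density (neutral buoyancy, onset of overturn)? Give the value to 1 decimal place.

Neutral buoyancy requires Δρ = 0, i.e. −α(T_deep − T_surf′) + β(S_deep − S_surf) = 0.
T_surf′ = T_deep − (β/α)·ΔS = 21.0 − (8 × 10⁻⁴/1.3 × 10⁻⁴)·(+0.37) = 18.723 °C.
Cooling required: 21.6 − (18.723) = 2.877 °C.

2.9 °C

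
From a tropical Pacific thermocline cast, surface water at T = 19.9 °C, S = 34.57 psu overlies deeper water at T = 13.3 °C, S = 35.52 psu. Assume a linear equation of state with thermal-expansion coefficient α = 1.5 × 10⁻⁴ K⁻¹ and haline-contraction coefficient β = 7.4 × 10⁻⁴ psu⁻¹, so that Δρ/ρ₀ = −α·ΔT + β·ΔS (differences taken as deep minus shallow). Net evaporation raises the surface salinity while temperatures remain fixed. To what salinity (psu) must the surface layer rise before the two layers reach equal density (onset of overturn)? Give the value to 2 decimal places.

Neutral buoyancy requires −α(T_deep − T_surf) + β(S_deep − S_surf′) = 0.
S_surf′ = S_deep − (α/β)·ΔT = 35.52 − (1.5 × 10⁻⁴/7.4 × 10⁻⁴)·(-6.6) = 36.8578 psu.
Increase required: 36.8578 − 34.57 = 2.2878 psu.

36.86 psu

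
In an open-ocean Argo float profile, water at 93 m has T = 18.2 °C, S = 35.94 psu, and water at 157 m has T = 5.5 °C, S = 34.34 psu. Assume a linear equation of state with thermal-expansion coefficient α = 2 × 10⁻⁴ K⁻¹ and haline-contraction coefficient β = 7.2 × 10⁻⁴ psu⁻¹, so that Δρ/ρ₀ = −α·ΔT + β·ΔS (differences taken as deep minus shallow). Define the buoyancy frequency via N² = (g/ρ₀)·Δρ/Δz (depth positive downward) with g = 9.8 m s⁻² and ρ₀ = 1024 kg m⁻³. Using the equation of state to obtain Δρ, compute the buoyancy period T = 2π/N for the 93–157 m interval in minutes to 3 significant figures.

ΔT = -12.7 K, ΔS = -1.60 psu (deep − shallow).
Δρ/ρ₀ = −αΔT + βΔS = 2.54 × 10⁻³ − 1.152 × 10⁻³ = 1.388 × 10⁻³, so Δρ ≈ 1.421 kg m⁻³.
N² = (g/ρ₀)·Δρ/Δz = g·(Δρ/ρ₀)/Δz = 9.8 × 1.388 × 10⁻³ / 64 = 2.1254 × 10⁻⁴ s⁻².
N = √(2.1254 × 10⁻⁴) = 0.014579 rad s⁻¹ → T = 2π/N = 430.98 s = 7.1830 min ≈ 7.18 min.

7.18 min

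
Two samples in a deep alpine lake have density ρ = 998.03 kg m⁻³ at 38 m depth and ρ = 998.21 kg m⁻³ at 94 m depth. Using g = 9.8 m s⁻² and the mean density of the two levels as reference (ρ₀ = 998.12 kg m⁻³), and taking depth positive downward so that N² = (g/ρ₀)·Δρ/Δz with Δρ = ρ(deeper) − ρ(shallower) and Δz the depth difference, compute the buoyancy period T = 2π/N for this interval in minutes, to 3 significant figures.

Δρ = 998.21 − 998.03 = 0.18 kg m⁻³ over Δz = 94 − 38 = 56 m.
N² = (9.8/998.12) × (0.18/56) = 3.1559 × 10⁻⁵ s⁻².
N = √(3.1559 × 10⁻⁵) = 5.6177 × 10⁻³ rad s⁻¹, so T = 2π/N = 1.1185 × 10³ s = 18.642 min ≈ 18.6 min.

18.6 min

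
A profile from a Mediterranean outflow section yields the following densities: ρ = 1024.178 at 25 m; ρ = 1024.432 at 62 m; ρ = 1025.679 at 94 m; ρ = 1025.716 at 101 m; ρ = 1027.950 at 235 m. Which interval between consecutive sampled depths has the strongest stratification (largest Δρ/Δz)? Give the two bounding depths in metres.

62–94 m

Compute the density gradient over each adjacent pair:
  25–62 m: Δρ/Δz = 0.254/37 = 6.9 × 10⁻³ kg m⁻⁴
  62–94 m: Δρ/Δz = 1.247/32 = 0.039 kg m⁻⁴
  94–101 m: Δρ/Δz = 0.037/7 = 5.3 × 10⁻³ kg m⁻⁴
  101–235 m: Δρ/Δz = 2.234/134 = 0.017 kg m⁻⁴
The largest gradient is in the 62–94 m interval — the pycnocline.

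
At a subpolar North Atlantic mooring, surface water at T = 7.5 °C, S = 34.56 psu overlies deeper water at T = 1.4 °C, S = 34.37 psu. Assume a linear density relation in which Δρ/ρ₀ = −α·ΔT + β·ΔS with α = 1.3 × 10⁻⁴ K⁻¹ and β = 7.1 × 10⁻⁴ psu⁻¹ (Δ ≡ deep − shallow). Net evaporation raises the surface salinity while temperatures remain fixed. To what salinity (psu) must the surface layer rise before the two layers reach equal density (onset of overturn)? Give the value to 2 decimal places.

35.49 psu

Neutral buoyancy requires −α(T_deep − T_surf) + β(S_deep − S_surf′) = 0.
S_surf′ = S_deep − (α/β)·ΔT = 34.37 − (1.3 × 10⁻⁴/7.1 × 10⁻⁴)·(-6.1) = 35.4869 psu.
Increase required: 35.4869 − 34.56 = 0.9269 psu.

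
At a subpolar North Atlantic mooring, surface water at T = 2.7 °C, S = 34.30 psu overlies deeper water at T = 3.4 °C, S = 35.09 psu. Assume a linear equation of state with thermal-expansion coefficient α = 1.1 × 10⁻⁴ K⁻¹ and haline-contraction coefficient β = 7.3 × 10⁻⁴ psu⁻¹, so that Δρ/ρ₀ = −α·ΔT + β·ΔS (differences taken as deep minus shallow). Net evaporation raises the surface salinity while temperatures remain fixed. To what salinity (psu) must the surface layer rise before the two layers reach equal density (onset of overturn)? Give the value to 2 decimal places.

Neutral buoyancy requires −α(T_deep − T_surf) + β(S_deep − S_surf′) = 0.
S_surf′ = S_deep − (α/β)·ΔT = 35.09 − (1.1 × 10⁻⁴/7.3 × 10⁻⁴)·(+0.7) = 34.9845 psu.
Increase required: 34.9845 − 34.30 = 0.6845 psu.

34.98 psu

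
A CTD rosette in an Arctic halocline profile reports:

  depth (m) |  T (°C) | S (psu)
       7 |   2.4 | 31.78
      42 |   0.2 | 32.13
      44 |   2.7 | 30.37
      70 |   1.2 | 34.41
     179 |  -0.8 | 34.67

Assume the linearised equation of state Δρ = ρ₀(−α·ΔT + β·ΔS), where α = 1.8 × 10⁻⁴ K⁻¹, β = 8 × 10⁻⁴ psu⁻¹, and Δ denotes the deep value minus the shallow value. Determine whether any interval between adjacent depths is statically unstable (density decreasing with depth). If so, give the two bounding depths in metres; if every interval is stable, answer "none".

Evaluate Δρ/ρ₀ = −αΔT + βΔS across each adjacent pair:
  7–42 m: −αΔT+βΔS = −(1.8 × 10⁻⁴)(-2.2)+(8 × 10⁻⁴)(+0.35) = 6.8 × 10⁻⁴ → stable
  42–44 m: −αΔT+βΔS = −(1.8 × 10⁻⁴)(+2.5)+(8 × 10⁻⁴)(-1.76) = -1.9 × 10⁻³ → UNSTABLE
  44–70 m: −αΔT+βΔS = −(1.8 × 10⁻⁴)(-1.5)+(8 × 10⁻⁴)(+4.04) = 3.5 × 10⁻³ → stable
  70–179 m: −αΔT+βΔS = −(1.8 × 10⁻⁴)(-2.0)+(8 × 10⁻⁴)(+0.26) = 5.7 × 10⁻⁴ → stable
The 42–44 m interval has Δρ < 0: lighter water underlies denser water.

42–44 m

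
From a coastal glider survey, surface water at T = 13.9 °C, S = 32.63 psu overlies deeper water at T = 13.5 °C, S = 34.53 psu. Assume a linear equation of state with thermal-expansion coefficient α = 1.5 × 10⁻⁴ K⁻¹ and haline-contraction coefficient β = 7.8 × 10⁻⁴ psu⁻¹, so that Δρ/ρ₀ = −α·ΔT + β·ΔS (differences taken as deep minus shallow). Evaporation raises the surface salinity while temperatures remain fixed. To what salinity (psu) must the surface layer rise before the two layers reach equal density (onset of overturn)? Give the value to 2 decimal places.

Neutral buoyancy requires −α(T_deep − T_surf) + β(S_deep − S_surf′) = 0.
S_surf′ = S_deep − (α/β)·ΔT = 34.53 − (1.5 × 10⁻⁴/7.8 × 10⁻⁴)·(-0.4) = 34.6069 psu.
Increase required: 34.6069 − 32.63 = 1.9769 psu.

34.61 psu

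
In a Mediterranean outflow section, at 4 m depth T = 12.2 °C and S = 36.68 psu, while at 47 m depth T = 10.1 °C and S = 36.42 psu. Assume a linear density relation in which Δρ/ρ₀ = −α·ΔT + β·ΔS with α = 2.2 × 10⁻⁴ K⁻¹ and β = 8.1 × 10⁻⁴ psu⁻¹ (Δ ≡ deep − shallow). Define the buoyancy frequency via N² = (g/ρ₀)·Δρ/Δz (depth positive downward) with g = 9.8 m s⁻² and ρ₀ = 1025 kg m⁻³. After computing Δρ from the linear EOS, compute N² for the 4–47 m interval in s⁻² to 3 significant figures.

5.73 × 10⁻⁵ s⁻²

ΔT = -2.1 K, ΔS = -0.26 psu (deep − shallow).
Δρ/ρ₀ = −αΔT + βΔS = 4.62 × 10⁻⁴ − 2.106 × 10⁻⁴ = 2.514 × 10⁻⁴, so Δρ ≈ 0.2577 kg m⁻³.
N² = (g/ρ₀)·Δρ/Δz = g·(Δρ/ρ₀)/Δz = 9.8 × 2.514 × 10⁻⁴ / 43 = 5.7296 × 10⁻⁵ s⁻² ≈ 5.73 × 10⁻⁵ s⁻².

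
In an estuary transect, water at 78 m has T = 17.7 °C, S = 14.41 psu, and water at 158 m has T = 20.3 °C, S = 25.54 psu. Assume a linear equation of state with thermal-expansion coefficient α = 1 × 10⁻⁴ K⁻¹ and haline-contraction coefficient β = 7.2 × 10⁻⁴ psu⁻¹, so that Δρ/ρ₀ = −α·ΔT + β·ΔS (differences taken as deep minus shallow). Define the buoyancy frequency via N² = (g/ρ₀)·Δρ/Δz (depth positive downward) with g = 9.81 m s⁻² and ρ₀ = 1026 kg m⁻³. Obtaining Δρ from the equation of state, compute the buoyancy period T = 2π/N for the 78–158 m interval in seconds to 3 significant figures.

ΔT = +2.6 K, ΔS = +11.13 psu (deep − shallow).
Δρ/ρ₀ = −αΔT + βΔS = -2.60 × 10⁻⁴ + 8.0136 × 10⁻³ = 7.7536 × 10⁻³, so Δρ ≈ 7.955 kg m⁻³.
N² = (g/ρ₀)·Δρ/Δz = g·(Δρ/ρ₀)/Δz = 9.81 × 7.7536 × 10⁻³ / 80 = 9.5079 × 10⁻⁴ s⁻².
N = √(9.5079 × 10⁻⁴) = 0.030835 rad s⁻¹ → T = 2π/N = 203.77 s ≈ 204 s.

204 s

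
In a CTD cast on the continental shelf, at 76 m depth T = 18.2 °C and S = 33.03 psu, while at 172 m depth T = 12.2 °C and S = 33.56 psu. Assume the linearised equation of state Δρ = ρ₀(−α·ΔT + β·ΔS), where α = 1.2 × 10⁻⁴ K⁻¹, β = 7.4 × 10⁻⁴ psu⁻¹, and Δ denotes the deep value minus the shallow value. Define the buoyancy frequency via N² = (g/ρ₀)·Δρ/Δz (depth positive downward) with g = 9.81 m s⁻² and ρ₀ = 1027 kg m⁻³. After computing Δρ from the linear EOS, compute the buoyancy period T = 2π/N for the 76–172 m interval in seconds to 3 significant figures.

ΔT = -6.0 K, ΔS = +0.53 psu (deep − shallow).
Δρ/ρ₀ = −αΔT + βΔS = 7.20 × 10⁻⁴ + 3.922 × 10⁻⁴ = 1.1122 × 10⁻³, so Δρ ≈ 1.142 kg m⁻³.
N² = (g/ρ₀)·Δρ/Δz = g·(Δρ/ρ₀)/Δz = 9.81 × 1.1122 × 10⁻³ / 96 = 1.1365 × 10⁻⁴ s⁻².
N = √(1.1365 × 10⁻⁴) = 0.010661 rad s⁻¹ → T = 2π/N = 589.36 s ≈ 589 s.

589 s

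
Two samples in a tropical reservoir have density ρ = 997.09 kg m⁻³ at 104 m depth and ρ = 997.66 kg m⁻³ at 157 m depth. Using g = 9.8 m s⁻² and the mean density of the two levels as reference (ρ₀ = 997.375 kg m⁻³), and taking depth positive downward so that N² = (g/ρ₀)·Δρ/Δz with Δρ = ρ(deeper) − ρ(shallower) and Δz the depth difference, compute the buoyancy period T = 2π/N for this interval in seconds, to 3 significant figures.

Δρ = 997.66 − 997.09 = 0.57 kg m⁻³ over Δz = 157 − 104 = 53 m.
N² = (9.8/997.375) × (0.57/53) = 1.0567 × 10⁻⁴ s⁻².
N = √(1.0567 × 10⁻⁴) = 0.010280 rad s⁻¹, so T = 2π/N = 611.20 s ≈ 611 s.
N² > 0, so the interval is statically stable.

611 s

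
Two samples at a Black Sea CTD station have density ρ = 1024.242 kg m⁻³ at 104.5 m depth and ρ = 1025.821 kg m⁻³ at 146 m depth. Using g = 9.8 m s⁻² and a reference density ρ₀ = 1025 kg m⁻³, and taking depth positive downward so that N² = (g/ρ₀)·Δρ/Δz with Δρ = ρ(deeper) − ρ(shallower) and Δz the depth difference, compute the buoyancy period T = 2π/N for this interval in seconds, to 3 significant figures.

329 s

Δρ = 1025.821 − 1024.242 = 1.579 kg m⁻³ over Δz = 146 − 104.5 = 41.5 m.
N² = (9.8/1025) × (1.579/41.5) = 3.6378 × 10⁻⁴ s⁻².
N = √(3.6378 × 10⁻⁴) = 0.019073 rad s⁻¹, so T = 2π/N = 329.43 s ≈ 329 s.
A positive N² confirms static stability across the interval.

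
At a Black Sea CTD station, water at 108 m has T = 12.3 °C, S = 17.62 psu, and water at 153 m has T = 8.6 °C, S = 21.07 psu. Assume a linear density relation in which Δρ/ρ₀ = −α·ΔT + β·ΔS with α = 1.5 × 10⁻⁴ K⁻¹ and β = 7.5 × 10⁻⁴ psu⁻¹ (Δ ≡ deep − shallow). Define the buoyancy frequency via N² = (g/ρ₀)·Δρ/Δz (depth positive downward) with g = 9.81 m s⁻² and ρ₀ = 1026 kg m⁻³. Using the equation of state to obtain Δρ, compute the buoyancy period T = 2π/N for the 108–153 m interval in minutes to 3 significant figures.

ΔT = -3.7 K, ΔS = +3.45 psu (deep − shallow).
Δρ/ρ₀ = −αΔT + βΔS = 5.55 × 10⁻⁴ + 2.5875 × 10⁻³ = 3.1425 × 10⁻³, so Δρ ≈ 3.224 kg m⁻³.
N² = (g/ρ₀)·Δρ/Δz = g·(Δρ/ρ₀)/Δz = 9.81 × 3.1425 × 10⁻³ / 45 = 6.8507 × 10⁻⁴ s⁻².
N = √(6.8507 × 10⁻⁴) = 0.026174 rad s⁻¹ → T = 2π/N = 240.05 s = 4.0008 min ≈ 4.00 min.

4.00 min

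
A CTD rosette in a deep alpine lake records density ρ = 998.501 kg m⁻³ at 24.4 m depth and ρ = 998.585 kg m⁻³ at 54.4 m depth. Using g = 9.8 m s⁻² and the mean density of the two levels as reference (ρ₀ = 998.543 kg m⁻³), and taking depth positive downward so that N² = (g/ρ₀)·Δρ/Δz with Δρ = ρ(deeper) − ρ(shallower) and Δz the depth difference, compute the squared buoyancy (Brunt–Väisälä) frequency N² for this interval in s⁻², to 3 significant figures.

2.75 × 10⁻⁵ s⁻²

Δρ = 998.585 − 998.501 = 0.084 kg m⁻³ over Δz = 54.4 − 24.4 = 30 m.
N² = (9.8/998.543) × (0.084/30) = 2.7480 × 10⁻⁵ s⁻² ≈ 2.75 × 10⁻⁵ s⁻².
Since Δρ > 0 the layer is stably stratified.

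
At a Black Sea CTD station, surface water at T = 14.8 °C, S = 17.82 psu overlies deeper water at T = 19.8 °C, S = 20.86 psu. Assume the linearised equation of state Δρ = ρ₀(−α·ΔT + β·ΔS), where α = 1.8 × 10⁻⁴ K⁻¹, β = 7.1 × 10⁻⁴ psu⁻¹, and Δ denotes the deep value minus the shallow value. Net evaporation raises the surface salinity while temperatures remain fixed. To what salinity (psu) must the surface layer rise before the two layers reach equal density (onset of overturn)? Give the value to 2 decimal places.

19.59 psu

Neutral buoyancy requires −α(T_deep − T_surf) + β(S_deep − S_surf′) = 0.
S_surf′ = S_deep − (α/β)·ΔT = 20.86 − (1.8 × 10⁻⁴/7.1 × 10⁻⁴)·(+5.0) = 19.5924 psu.
Increase required: 19.5924 − 17.82 = 1.7724 psu.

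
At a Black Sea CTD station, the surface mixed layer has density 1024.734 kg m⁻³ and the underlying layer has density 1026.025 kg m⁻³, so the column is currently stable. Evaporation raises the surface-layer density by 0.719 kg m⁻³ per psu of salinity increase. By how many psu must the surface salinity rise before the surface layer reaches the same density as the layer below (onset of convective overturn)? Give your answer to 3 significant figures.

Density deficit of the surface layer: 1026.025 − 1024.734 = 1.291 kg m⁻³.
Required change = 1.291 / 0.719 = 1.80 psu.

1.80 psu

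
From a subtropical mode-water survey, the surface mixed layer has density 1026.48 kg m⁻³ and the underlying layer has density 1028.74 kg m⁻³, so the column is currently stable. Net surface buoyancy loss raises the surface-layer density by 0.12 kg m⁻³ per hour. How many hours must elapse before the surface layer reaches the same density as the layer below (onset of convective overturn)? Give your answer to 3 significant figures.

18.8 hours

Density deficit of the surface layer: 1028.74 − 1026.48 = 2.26 kg m⁻³.
Required change = 2.26 / 0.12 = 18.8 hours.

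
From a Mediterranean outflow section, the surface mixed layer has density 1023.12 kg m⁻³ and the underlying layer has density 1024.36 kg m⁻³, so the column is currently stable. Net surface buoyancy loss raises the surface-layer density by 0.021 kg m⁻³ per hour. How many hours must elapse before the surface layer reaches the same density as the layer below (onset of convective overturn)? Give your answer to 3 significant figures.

Density deficit of the surface layer: 1024.36 − 1023.12 = 1.24 kg m⁻³.
Required change = 1.24 / 0.021 = 59.0 hours.

59.0 hours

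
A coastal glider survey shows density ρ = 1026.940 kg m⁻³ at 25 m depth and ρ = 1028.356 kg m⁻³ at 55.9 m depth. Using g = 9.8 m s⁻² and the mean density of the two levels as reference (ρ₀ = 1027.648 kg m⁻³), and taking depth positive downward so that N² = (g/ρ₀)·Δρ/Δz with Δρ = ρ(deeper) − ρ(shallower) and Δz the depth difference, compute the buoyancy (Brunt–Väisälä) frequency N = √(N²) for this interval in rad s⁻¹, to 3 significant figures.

0.0209 rad s⁻¹

Δρ = 1028.356 − 1026.940 = 1.416 kg m⁻³ over Δz = 55.9 − 25 = 30.9 m.
N² = (9.8/1027.648) × (1.416/30.9) = 4.3701 × 10⁻⁴ s⁻².
N = √(4.3701 × 10⁻⁴) = 0.020905 rad s⁻¹ ≈ 0.0209 rad s⁻¹.
N² > 0, so the interval is statically stable.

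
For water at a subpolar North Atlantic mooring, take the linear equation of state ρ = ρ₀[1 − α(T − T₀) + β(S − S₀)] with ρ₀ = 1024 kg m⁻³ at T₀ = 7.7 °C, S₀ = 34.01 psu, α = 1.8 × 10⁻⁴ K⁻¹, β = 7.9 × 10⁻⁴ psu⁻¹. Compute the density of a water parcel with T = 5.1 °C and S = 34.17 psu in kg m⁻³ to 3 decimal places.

1024.609 kg m⁻³

T − T₀ = -2.6 K, S − S₀ = +0.16 psu.
Bracket = 1 − α·(-2.6) + β·(+0.16) = 1 + (5.944 × 10⁻⁴) = 1.0005944.
ρ = 1024 × 1.0005944 = 1024.609 kg m⁻³.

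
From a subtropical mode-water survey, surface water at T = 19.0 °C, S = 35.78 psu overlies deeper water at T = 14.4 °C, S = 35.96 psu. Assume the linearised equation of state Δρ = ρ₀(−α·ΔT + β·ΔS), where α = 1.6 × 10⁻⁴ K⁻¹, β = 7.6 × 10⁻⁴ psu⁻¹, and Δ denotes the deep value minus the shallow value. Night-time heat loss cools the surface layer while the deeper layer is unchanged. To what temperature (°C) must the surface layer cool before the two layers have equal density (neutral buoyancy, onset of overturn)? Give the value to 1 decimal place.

Neutral buoyancy requires Δρ = 0, i.e. −α(T_deep − T_surf′) + β(S_deep − S_surf) = 0.
T_surf′ = T_deep − (β/α)·ΔS = 14.4 − (7.6 × 10⁻⁴/1.6 × 10⁻⁴)·(+0.18) = 13.545 °C.
Cooling required: 19.0 − (13.545) = 5.455 °C.

13.5 °C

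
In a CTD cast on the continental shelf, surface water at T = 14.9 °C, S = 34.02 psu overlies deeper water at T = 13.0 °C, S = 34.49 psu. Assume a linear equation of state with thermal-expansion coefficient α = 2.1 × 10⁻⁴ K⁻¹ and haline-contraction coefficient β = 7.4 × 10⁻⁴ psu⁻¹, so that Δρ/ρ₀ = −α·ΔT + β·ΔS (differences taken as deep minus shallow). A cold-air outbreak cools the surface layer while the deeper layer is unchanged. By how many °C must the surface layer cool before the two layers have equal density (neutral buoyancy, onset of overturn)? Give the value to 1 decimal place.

3.6 °C

Neutral buoyancy requires Δρ = 0, i.e. −α(T_deep − T_surf′) + β(S_deep − S_surf) = 0.
T_surf′ = T_deep − (β/α)·ΔS = 13.0 − (7.4 × 10⁻⁴/2.1 × 10⁻⁴)·(+0.47) = 11.344 °C.
Cooling required: 14.9 − (11.344) = 3.556 °C.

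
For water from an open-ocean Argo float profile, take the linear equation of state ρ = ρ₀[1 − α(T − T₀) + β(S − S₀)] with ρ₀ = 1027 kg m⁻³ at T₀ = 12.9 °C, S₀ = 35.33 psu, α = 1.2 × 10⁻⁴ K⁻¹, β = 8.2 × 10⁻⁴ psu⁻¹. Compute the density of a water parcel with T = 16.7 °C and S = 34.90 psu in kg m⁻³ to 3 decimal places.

1026.170 kg m⁻³

T − T₀ = +3.8 K, S − S₀ = -0.43 psu.
Bracket = 1 − α·(+3.8) + β·(-0.43) = 1 + (-8.086 × 10⁻⁴) = 0.9991914.
ρ = 1027 × 0.9991914 = 1026.170 kg m⁻³.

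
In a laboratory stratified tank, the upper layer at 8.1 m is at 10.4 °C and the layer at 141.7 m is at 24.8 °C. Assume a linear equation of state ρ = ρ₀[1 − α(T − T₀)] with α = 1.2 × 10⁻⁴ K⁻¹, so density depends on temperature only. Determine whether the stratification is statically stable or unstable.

ΔT = 24.8 − 10.4 = +14.4 K, so Δρ/ρ₀ = −αΔT = -1.728 × 10⁻³.
Δρ/ρ₀ < 0, so Δρ < 0: deeper water is lighter → statically unstable; the column would overturn.

unstable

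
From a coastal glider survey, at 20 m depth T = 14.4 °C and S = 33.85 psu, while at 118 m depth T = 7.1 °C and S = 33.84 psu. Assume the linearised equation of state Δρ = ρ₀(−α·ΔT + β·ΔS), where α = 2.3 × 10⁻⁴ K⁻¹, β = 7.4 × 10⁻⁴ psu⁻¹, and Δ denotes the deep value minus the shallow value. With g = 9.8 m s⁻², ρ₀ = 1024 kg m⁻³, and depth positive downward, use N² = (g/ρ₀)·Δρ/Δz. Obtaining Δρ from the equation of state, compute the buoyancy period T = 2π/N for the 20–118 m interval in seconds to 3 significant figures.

ΔT = -7.3 K, ΔS = -0.01 psu (deep − shallow).
Δρ/ρ₀ = −αΔT + βΔS = 1.679 × 10⁻³ − 7.40 × 10⁻⁶ = 1.6716 × 10⁻³, so Δρ ≈ 1.712 kg m⁻³.
N² = (g/ρ₀)·Δρ/Δz = g·(Δρ/ρ₀)/Δz = 9.8 × 1.6716 × 10⁻³ / 98 = 1.6716 × 10⁻⁴ s⁻².
N = √(1.6716 × 10⁻⁴) = 0.012929 rad s⁻¹ → T = 2π/N = 485.98 s ≈ 486 s.

486 s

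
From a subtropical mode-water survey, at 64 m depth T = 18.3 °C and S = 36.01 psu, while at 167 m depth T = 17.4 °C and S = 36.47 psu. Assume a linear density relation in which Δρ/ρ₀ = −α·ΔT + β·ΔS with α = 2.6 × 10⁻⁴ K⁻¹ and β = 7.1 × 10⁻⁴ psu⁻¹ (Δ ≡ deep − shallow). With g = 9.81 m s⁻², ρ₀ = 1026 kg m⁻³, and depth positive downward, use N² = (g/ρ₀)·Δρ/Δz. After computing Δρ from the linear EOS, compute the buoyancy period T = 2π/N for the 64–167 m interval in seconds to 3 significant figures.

ΔT = -0.9 K, ΔS = +0.46 psu (deep − shallow).
Δρ/ρ₀ = −αΔT + βΔS = 2.34 × 10⁻⁴ + 3.266 × 10⁻⁴ = 5.606 × 10⁻⁴, so Δρ ≈ 0.5752 kg m⁻³.
N² = (g/ρ₀)·Δρ/Δz = g·(Δρ/ρ₀)/Δz = 9.81 × 5.606 × 10⁻⁴ / 103 = 5.3393 × 10⁻⁵ s⁻².
N = √(5.3393 × 10⁻⁵) = 7.3071 × 10⁻³ rad s⁻¹ → T = 2π/N = 859.87 s ≈ 860 s.

860 s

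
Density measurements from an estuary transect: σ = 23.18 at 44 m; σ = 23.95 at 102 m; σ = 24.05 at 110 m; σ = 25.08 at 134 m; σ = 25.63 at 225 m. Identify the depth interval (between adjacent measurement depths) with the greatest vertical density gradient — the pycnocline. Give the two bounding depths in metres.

110–134 m

Compute the density gradient over each adjacent pair:
  44–102 m: Δρ/Δz = 0.77/58 = 0.013 kg m⁻⁴
  102–110 m: Δρ/Δz = 0.10/8 = 0.013 kg m⁻⁴
  110–134 m: Δρ/Δz = 1.03/24 = 0.043 kg m⁻⁴
  134–225 m: Δρ/Δz = 0.55/91 = 6.0 × 10⁻³ kg m⁻⁴
The largest gradient is in the 110–134 m interval — the pycnocline.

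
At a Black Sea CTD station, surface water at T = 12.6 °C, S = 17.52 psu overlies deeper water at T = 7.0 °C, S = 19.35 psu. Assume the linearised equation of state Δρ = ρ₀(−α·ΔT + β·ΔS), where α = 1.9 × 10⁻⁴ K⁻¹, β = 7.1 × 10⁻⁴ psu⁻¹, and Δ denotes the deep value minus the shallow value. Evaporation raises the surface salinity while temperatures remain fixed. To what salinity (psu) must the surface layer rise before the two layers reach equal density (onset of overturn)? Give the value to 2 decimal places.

Neutral buoyancy requires −α(T_deep − T_surf) + β(S_deep − S_surf′) = 0.
S_surf′ = S_deep − (α/β)·ΔT = 19.35 − (1.9 × 10⁻⁴/7.1 × 10⁻⁴)·(-5.6) = 20.8486 psu.
Increase required: 20.8486 − 17.52 = 3.3286 psu.

20.85 psu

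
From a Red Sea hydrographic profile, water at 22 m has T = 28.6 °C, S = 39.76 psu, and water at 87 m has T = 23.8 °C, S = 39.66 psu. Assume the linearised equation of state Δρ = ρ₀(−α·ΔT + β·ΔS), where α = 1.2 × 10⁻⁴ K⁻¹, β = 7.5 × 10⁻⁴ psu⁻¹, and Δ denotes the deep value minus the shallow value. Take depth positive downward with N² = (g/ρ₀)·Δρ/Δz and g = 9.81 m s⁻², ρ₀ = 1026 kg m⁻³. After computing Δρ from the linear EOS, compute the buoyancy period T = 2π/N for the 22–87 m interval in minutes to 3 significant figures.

ΔT = -4.8 K, ΔS = -0.10 psu (deep − shallow).
Δρ/ρ₀ = −αΔT + βΔS = 5.76 × 10⁻⁴ − 7.50 × 10⁻⁵ = 5.01 × 10⁻⁴, so Δρ ≈ 0.5140 kg m⁻³.
N² = (g/ρ₀)·Δρ/Δz = g·(Δρ/ρ₀)/Δz = 9.81 × 5.01 × 10⁻⁴ / 65 = 7.5612 × 10⁻⁵ s⁻².
N = √(7.5612 × 10⁻⁵) = 8.6955 × 10⁻³ rad s⁻¹ → T = 2π/N = 722.58 s = 12.043 min ≈ 12.0 min.

12.0 min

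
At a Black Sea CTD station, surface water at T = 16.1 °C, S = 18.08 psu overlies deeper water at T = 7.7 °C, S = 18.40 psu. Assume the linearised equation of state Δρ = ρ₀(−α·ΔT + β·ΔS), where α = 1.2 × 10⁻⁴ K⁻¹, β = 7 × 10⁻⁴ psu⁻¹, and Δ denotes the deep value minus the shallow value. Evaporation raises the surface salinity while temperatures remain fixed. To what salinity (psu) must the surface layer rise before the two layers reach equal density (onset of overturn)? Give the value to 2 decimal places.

Neutral buoyancy requires −α(T_deep − T_surf) + β(S_deep − S_surf′) = 0.
S_surf′ = S_deep − (α/β)·ΔT = 18.40 − (1.2 × 10⁻⁴/7 × 10⁻⁴)·(-8.4) = 19.8400 psu.
Increase required: 19.8400 − 18.08 = 1.7600 psu.

19.84 psu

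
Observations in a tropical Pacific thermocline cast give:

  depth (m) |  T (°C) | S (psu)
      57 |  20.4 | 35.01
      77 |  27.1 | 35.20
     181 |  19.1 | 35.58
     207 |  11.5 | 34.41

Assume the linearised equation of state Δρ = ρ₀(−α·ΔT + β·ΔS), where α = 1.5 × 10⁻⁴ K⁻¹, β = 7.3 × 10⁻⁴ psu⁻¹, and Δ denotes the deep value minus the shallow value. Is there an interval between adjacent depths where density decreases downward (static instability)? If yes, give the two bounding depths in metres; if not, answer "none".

Evaluate Δρ/ρ₀ = −αΔT + βΔS across each adjacent pair:
  57–77 m: −αΔT+βΔS = −(1.5 × 10⁻⁴)(+6.7)+(7.3 × 10⁻⁴)(+0.19) = -8.7 × 10⁻⁴ → UNSTABLE
  77–181 m: −αΔT+βΔS = −(1.5 × 10⁻⁴)(-8.0)+(7.3 × 10⁻⁴)(+0.38) = 1.5 × 10⁻³ → stable
  181–207 m: −αΔT+βΔS = −(1.5 × 10⁻⁴)(-7.6)+(7.3 × 10⁻⁴)(-1.17) = 2.9 × 10⁻⁴ → stable
The 57–77 m interval has Δρ < 0: lighter water underlies denser water.

57–77 m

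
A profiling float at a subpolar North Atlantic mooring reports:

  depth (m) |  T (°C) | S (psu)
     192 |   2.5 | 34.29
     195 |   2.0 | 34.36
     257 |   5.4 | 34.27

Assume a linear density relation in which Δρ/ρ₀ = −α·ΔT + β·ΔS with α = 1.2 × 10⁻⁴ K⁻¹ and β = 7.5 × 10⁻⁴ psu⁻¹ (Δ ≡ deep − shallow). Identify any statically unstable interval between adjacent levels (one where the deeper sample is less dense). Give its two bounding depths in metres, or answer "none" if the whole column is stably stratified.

Evaluate Δρ/ρ₀ = −αΔT + βΔS across each adjacent pair:
  192–195 m: −αΔT+βΔS = −(1.2 × 10⁻⁴)(-0.5)+(7.5 × 10⁻⁴)(+0.07) = 1.1 × 10⁻⁴ → stable
  195–257 m: −αΔT+βΔS = −(1.2 × 10⁻⁴)(+3.4)+(7.5 × 10⁻⁴)(-0.09) = -4.8 × 10⁻⁴ → UNSTABLE
The 195–257 m interval has Δρ < 0: lighter water underlies denser water.

195–257 m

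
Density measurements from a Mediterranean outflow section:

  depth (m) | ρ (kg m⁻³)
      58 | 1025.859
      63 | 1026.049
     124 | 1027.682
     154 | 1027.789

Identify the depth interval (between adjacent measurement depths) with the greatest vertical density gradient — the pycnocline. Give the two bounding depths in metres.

Compute the density gradient over each adjacent pair:
  58–63 m: Δρ/Δz = 0.190/5 = 0.038 kg m⁻⁴
  63–124 m: Δρ/Δz = 1.633/61 = 0.027 kg m⁻⁴
  124–154 m: Δρ/Δz = 0.107/30 = 3.6 × 10⁻³ kg m⁻⁴
The largest gradient is in the 58–63 m interval — the pycnocline.

58–63 m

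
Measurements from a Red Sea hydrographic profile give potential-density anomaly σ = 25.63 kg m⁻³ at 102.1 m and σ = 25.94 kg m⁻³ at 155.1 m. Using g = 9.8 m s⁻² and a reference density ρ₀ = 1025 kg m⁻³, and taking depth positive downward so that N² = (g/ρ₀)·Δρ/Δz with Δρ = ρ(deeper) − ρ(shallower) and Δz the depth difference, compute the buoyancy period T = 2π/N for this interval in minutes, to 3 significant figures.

14.0 min

Δρ = 1025.94 − 1025.63 = 0.31 kg m⁻³ over Δz = 155.1 − 102.1 = 53 m.
N² = (9.8/1025) × (0.31/53) = 5.5923 × 10⁻⁵ s⁻².
N = √(5.5923 × 10⁻⁵) = 7.4782 × 10⁻³ rad s⁻¹, so T = 2π/N = 840.20 s = 14.003 min ≈ 14.0 min.
Since Δρ > 0 the layer is stably stratified.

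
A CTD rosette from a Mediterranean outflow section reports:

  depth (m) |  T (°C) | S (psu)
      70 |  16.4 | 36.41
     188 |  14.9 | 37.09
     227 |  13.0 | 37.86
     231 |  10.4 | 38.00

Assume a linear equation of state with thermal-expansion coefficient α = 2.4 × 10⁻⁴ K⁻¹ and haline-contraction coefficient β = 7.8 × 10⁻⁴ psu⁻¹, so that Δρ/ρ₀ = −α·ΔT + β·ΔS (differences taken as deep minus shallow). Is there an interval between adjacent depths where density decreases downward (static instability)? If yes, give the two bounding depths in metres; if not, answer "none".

Evaluate Δρ/ρ₀ = −αΔT + βΔS across each adjacent pair:
  70–188 m: −αΔT+βΔS = −(2.4 × 10⁻⁴)(-1.5)+(7.8 × 10⁻⁴)(+0.68) = 8.9 × 10⁻⁴ → stable
  188–227 m: −αΔT+βΔS = −(2.4 × 10⁻⁴)(-1.9)+(7.8 × 10⁻⁴)(+0.77) = 1.1 × 10⁻³ → stable
  227–231 m: −αΔT+βΔS = −(2.4 × 10⁻⁴)(-2.6)+(7.8 × 10⁻⁴)(+0.14) = 7.3 × 10⁻⁴ → stable
Every interval has Δρ > 0: the column is stably stratified throughout.

none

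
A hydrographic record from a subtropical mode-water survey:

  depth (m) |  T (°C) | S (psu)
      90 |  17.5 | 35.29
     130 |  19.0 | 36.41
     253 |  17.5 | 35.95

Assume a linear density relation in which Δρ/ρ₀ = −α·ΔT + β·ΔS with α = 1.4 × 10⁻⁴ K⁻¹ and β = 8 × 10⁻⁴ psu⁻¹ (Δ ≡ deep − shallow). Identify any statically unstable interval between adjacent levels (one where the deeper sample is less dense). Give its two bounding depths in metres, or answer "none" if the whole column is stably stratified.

130–253 m

Evaluate Δρ/ρ₀ = −αΔT + βΔS across each adjacent pair:
  90–130 m: −αΔT+βΔS = −(1.4 × 10⁻⁴)(+1.5)+(8 × 10⁻⁴)(+1.12) = 6.9 × 10⁻⁴ → stable
  130–253 m: −αΔT+βΔS = −(1.4 × 10⁻⁴)(-1.5)+(8 × 10⁻⁴)(-0.46) = -1.6 × 10⁻⁴ → UNSTABLE
The 130–253 m interval has Δρ < 0: lighter water underlies denser water.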